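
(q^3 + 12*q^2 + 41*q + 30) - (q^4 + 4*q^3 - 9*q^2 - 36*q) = -q^4 - 3*q^3 + 21*q^2 + 77*q + 30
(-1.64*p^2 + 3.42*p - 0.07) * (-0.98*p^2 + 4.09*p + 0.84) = 1.6072*p^4 - 10.0592*p^3 + 12.6788*p^2 + 2.5865*p - 0.0588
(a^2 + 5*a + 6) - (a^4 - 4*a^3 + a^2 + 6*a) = -a^4 + 4*a^3 - a + 6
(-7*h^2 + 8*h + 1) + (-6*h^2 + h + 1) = -13*h^2 + 9*h + 2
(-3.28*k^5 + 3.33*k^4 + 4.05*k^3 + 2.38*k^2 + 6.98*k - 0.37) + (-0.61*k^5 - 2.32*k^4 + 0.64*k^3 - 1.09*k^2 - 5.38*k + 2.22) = -3.89*k^5 + 1.01*k^4 + 4.69*k^3 + 1.29*k^2 + 1.6*k + 1.85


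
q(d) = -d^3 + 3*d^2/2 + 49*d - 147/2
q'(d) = -3*d^2 + 3*d + 49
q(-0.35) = -90.42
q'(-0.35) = 47.58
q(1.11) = -18.63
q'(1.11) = 48.63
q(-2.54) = -171.90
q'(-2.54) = 22.03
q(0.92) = -27.93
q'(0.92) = 49.22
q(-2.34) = -167.13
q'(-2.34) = 25.55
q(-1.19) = -128.00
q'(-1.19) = 41.18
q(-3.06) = -180.74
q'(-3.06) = 11.73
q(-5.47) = -132.98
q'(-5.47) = -57.17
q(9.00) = -240.00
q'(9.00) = -167.00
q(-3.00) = -180.00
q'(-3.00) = 13.00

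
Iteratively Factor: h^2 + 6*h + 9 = (h + 3)*(h + 3)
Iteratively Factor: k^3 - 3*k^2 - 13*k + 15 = (k + 3)*(k^2 - 6*k + 5) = (k - 5)*(k + 3)*(k - 1)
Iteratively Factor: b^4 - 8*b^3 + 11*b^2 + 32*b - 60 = (b - 2)*(b^3 - 6*b^2 - b + 30) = (b - 5)*(b - 2)*(b^2 - b - 6) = (b - 5)*(b - 2)*(b + 2)*(b - 3)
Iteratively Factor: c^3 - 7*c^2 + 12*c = (c - 3)*(c^2 - 4*c) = (c - 4)*(c - 3)*(c)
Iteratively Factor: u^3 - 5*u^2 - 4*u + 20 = (u - 5)*(u^2 - 4) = (u - 5)*(u + 2)*(u - 2)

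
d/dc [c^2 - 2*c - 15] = 2*c - 2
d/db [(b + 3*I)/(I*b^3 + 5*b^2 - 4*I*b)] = 2*(I*b^3 - 2*b^2 + 15*I*b + 6)/(b^2*(b^4 - 10*I*b^3 - 33*b^2 + 40*I*b + 16))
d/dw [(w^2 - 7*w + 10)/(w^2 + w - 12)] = 2*(4*w^2 - 22*w + 37)/(w^4 + 2*w^3 - 23*w^2 - 24*w + 144)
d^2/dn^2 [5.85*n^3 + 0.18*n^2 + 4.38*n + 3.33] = 35.1*n + 0.36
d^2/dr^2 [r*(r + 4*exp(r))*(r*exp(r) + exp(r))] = (r^3 + 16*r^2*exp(r) + 7*r^2 + 48*r*exp(r) + 10*r + 24*exp(r) + 2)*exp(r)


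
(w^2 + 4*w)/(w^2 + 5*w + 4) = w/(w + 1)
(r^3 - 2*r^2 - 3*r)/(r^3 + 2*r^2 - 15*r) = (r + 1)/(r + 5)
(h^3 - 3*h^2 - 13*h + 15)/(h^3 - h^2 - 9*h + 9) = (h - 5)/(h - 3)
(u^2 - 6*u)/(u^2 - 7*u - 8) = u*(6 - u)/(-u^2 + 7*u + 8)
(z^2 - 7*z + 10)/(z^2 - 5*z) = (z - 2)/z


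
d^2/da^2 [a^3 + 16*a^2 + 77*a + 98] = 6*a + 32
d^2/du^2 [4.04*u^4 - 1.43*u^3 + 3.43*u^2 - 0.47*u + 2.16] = 48.48*u^2 - 8.58*u + 6.86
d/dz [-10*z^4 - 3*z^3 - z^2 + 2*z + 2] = -40*z^3 - 9*z^2 - 2*z + 2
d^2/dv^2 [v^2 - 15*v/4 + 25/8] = 2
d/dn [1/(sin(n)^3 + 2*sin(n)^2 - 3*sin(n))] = (-4/tan(n) + 3*cos(n)^3/sin(n)^2)/((sin(n) - 1)^2*(sin(n) + 3)^2)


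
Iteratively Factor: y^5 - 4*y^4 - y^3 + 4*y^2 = (y - 1)*(y^4 - 3*y^3 - 4*y^2) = (y - 4)*(y - 1)*(y^3 + y^2) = (y - 4)*(y - 1)*(y + 1)*(y^2) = y*(y - 4)*(y - 1)*(y + 1)*(y)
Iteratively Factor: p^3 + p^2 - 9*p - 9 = (p - 3)*(p^2 + 4*p + 3) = (p - 3)*(p + 1)*(p + 3)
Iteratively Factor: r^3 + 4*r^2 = (r)*(r^2 + 4*r) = r*(r + 4)*(r)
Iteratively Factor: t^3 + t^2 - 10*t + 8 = (t + 4)*(t^2 - 3*t + 2) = (t - 2)*(t + 4)*(t - 1)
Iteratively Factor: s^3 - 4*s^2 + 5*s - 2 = (s - 2)*(s^2 - 2*s + 1) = (s - 2)*(s - 1)*(s - 1)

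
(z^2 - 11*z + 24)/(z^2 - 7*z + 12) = (z - 8)/(z - 4)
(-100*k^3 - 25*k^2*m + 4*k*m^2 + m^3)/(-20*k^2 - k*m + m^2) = 5*k + m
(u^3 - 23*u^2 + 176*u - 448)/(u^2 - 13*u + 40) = (u^2 - 15*u + 56)/(u - 5)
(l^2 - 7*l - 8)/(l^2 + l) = (l - 8)/l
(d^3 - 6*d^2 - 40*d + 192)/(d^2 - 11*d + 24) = (d^2 + 2*d - 24)/(d - 3)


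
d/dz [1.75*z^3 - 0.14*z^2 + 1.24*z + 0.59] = 5.25*z^2 - 0.28*z + 1.24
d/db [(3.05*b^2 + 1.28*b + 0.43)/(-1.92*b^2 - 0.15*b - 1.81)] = (2.0001*b^2 - 9.3898*b - 2.2523)/(3.6864*b^4 + 0.576*b^3 + 6.9729*b^2 + 0.543*b + 3.2761)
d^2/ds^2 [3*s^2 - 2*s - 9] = 6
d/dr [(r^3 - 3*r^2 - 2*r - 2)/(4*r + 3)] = (8*r^3 - 3*r^2 - 18*r + 2)/(16*r^2 + 24*r + 9)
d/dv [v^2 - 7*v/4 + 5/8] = 2*v - 7/4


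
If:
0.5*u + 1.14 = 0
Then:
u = -2.28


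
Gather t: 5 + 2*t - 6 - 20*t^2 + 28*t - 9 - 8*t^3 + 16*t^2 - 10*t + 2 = -8*t^3 - 4*t^2 + 20*t - 8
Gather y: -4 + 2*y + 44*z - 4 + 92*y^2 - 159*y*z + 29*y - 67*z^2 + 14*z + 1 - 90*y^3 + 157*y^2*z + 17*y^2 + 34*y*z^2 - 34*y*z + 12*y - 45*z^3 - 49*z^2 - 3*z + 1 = -90*y^3 + y^2*(157*z + 109) + y*(34*z^2 - 193*z + 43) - 45*z^3 - 116*z^2 + 55*z - 6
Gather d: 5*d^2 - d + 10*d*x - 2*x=5*d^2 + d*(10*x - 1) - 2*x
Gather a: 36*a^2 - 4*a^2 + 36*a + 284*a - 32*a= 32*a^2 + 288*a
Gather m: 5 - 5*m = 5 - 5*m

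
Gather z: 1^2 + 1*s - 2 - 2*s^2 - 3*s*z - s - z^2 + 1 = -2*s^2 - 3*s*z - z^2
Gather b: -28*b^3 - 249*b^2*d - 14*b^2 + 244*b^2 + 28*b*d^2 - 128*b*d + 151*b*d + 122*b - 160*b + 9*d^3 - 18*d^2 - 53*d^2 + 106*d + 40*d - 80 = -28*b^3 + b^2*(230 - 249*d) + b*(28*d^2 + 23*d - 38) + 9*d^3 - 71*d^2 + 146*d - 80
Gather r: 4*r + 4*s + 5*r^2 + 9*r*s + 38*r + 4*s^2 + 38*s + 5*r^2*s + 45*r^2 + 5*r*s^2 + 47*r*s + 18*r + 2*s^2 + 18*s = r^2*(5*s + 50) + r*(5*s^2 + 56*s + 60) + 6*s^2 + 60*s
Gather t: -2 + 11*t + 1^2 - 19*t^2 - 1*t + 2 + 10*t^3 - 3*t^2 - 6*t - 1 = 10*t^3 - 22*t^2 + 4*t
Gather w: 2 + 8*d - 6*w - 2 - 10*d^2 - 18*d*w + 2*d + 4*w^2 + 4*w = -10*d^2 + 10*d + 4*w^2 + w*(-18*d - 2)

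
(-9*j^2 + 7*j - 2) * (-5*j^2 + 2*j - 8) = 45*j^4 - 53*j^3 + 96*j^2 - 60*j + 16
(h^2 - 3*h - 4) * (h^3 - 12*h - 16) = h^5 - 3*h^4 - 16*h^3 + 20*h^2 + 96*h + 64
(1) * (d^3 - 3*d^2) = d^3 - 3*d^2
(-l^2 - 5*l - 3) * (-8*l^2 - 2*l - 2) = 8*l^4 + 42*l^3 + 36*l^2 + 16*l + 6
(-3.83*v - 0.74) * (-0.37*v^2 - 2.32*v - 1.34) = 1.4171*v^3 + 9.1594*v^2 + 6.849*v + 0.9916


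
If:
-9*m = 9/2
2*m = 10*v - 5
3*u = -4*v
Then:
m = -1/2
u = -8/15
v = 2/5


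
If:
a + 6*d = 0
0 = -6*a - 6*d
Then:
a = 0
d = 0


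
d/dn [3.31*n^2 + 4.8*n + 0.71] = 6.62*n + 4.8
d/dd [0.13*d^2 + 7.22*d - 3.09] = 0.26*d + 7.22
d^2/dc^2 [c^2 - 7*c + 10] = 2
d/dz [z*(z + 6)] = 2*z + 6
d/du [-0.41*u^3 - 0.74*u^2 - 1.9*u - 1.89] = -1.23*u^2 - 1.48*u - 1.9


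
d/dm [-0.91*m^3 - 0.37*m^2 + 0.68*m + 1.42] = -2.73*m^2 - 0.74*m + 0.68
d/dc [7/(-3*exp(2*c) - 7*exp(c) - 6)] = (42*exp(c) + 49)*exp(c)/(3*exp(2*c) + 7*exp(c) + 6)^2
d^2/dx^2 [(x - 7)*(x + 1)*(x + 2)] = 6*x - 8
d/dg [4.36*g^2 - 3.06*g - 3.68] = 8.72*g - 3.06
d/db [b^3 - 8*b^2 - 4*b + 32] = 3*b^2 - 16*b - 4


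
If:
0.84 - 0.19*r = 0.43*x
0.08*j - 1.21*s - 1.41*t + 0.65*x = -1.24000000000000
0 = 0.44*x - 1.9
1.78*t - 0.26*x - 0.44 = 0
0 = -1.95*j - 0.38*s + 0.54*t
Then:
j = -0.21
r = -5.35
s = 2.31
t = 0.88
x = 4.32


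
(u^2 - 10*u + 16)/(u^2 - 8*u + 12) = (u - 8)/(u - 6)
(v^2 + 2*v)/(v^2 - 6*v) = (v + 2)/(v - 6)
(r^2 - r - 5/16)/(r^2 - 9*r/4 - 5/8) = (4*r - 5)/(2*(2*r - 5))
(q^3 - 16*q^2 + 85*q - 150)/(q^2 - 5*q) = q - 11 + 30/q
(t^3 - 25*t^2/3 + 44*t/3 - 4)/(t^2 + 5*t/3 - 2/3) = (t^2 - 8*t + 12)/(t + 2)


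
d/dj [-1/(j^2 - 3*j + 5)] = (2*j - 3)/(j^2 - 3*j + 5)^2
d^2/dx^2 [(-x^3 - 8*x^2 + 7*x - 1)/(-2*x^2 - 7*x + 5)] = 2*(-81*x^3 + 147*x^2 - 93*x + 14)/(8*x^6 + 84*x^5 + 234*x^4 - 77*x^3 - 585*x^2 + 525*x - 125)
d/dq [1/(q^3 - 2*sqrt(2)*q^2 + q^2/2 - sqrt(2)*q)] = 4*(-3*q^2 - q + 4*sqrt(2)*q + sqrt(2))/(q^2*(2*q^2 - 4*sqrt(2)*q + q - 2*sqrt(2))^2)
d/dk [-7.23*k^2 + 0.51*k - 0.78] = 0.51 - 14.46*k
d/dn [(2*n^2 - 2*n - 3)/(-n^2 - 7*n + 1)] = (-16*n^2 - 2*n - 23)/(n^4 + 14*n^3 + 47*n^2 - 14*n + 1)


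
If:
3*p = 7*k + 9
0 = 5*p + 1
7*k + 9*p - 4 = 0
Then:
No Solution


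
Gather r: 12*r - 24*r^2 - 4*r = -24*r^2 + 8*r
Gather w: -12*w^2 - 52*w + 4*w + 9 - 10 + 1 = -12*w^2 - 48*w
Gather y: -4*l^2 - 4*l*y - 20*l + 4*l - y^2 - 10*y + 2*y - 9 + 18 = -4*l^2 - 16*l - y^2 + y*(-4*l - 8) + 9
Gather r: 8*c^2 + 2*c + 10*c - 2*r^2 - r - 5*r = 8*c^2 + 12*c - 2*r^2 - 6*r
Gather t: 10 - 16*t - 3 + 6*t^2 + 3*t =6*t^2 - 13*t + 7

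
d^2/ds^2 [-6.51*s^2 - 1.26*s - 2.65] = -13.0200000000000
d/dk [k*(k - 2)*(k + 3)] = 3*k^2 + 2*k - 6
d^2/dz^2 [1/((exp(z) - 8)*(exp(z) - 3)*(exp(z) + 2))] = (9*exp(5*z) - 99*exp(4*z) + 328*exp(3*z) - 486*exp(2*z) + 1732*exp(z) - 96)*exp(z)/(exp(9*z) - 27*exp(8*z) + 249*exp(7*z) - 693*exp(6*z) - 2094*exp(5*z) + 12132*exp(4*z) + 1736*exp(3*z) - 61632*exp(2*z) + 13824*exp(z) + 110592)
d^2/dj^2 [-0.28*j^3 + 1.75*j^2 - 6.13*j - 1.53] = 3.5 - 1.68*j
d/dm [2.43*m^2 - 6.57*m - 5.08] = 4.86*m - 6.57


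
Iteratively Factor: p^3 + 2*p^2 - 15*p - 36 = (p + 3)*(p^2 - p - 12) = (p + 3)^2*(p - 4)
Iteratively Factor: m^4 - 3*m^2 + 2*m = (m + 2)*(m^3 - 2*m^2 + m) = (m - 1)*(m + 2)*(m^2 - m) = m*(m - 1)*(m + 2)*(m - 1)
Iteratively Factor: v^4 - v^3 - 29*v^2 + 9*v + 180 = (v - 3)*(v^3 + 2*v^2 - 23*v - 60) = (v - 5)*(v - 3)*(v^2 + 7*v + 12) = (v - 5)*(v - 3)*(v + 3)*(v + 4)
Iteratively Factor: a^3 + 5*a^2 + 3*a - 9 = (a - 1)*(a^2 + 6*a + 9) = (a - 1)*(a + 3)*(a + 3)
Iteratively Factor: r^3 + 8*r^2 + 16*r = (r)*(r^2 + 8*r + 16) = r*(r + 4)*(r + 4)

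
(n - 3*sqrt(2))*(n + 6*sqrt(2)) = n^2 + 3*sqrt(2)*n - 36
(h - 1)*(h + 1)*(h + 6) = h^3 + 6*h^2 - h - 6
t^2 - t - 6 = (t - 3)*(t + 2)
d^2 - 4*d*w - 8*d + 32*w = (d - 8)*(d - 4*w)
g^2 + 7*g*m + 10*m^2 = (g + 2*m)*(g + 5*m)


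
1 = 1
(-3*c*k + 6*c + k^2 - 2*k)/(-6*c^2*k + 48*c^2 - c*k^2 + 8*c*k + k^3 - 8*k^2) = (k - 2)/(2*c*k - 16*c + k^2 - 8*k)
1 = 1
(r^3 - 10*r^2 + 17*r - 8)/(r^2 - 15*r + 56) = (r^2 - 2*r + 1)/(r - 7)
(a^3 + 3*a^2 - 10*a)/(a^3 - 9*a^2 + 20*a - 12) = a*(a + 5)/(a^2 - 7*a + 6)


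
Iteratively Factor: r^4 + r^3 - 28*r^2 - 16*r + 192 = (r - 3)*(r^3 + 4*r^2 - 16*r - 64) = (r - 3)*(r + 4)*(r^2 - 16) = (r - 3)*(r + 4)^2*(r - 4)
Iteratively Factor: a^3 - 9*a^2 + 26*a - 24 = (a - 3)*(a^2 - 6*a + 8) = (a - 4)*(a - 3)*(a - 2)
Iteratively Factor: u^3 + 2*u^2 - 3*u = (u - 1)*(u^2 + 3*u) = u*(u - 1)*(u + 3)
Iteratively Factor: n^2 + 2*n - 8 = (n + 4)*(n - 2)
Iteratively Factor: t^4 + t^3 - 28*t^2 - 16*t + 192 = (t - 3)*(t^3 + 4*t^2 - 16*t - 64) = (t - 3)*(t + 4)*(t^2 - 16) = (t - 4)*(t - 3)*(t + 4)*(t + 4)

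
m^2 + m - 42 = (m - 6)*(m + 7)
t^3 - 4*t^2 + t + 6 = (t - 3)*(t - 2)*(t + 1)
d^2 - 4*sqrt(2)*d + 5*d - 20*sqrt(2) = (d + 5)*(d - 4*sqrt(2))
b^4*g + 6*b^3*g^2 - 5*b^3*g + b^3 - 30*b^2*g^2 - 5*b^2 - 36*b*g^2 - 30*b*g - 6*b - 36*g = (b - 6)*(b + 1)*(b + 6*g)*(b*g + 1)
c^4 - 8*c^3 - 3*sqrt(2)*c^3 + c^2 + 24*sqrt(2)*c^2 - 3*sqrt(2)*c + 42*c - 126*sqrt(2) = (c - 7)*(c - 3)*(c + 2)*(c - 3*sqrt(2))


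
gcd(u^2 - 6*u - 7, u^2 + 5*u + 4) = u + 1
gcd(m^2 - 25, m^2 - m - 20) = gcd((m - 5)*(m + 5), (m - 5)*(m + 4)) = m - 5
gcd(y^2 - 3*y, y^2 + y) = y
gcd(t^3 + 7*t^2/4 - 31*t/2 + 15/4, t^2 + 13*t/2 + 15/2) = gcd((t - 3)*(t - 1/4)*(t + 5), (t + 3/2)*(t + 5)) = t + 5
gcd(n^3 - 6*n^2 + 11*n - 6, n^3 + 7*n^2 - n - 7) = n - 1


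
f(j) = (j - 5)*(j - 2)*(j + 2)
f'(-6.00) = 164.00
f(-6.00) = -352.00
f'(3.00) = -7.00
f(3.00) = -10.00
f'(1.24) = -11.79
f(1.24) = 9.26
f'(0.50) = -8.25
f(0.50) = 16.88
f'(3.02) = -6.84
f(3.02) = -10.14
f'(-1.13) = 11.13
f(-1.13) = 16.69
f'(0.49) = -8.18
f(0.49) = 16.96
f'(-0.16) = -2.32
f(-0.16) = 20.51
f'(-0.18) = -2.10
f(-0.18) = 20.55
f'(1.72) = -12.32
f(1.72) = 3.42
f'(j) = (j - 5)*(j - 2) + (j - 5)*(j + 2) + (j - 2)*(j + 2)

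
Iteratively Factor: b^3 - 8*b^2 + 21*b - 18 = (b - 2)*(b^2 - 6*b + 9) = (b - 3)*(b - 2)*(b - 3)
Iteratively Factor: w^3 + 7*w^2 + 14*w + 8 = (w + 4)*(w^2 + 3*w + 2) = (w + 1)*(w + 4)*(w + 2)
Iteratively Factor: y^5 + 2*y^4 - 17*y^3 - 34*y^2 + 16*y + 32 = (y - 1)*(y^4 + 3*y^3 - 14*y^2 - 48*y - 32) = (y - 1)*(y + 4)*(y^3 - y^2 - 10*y - 8) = (y - 1)*(y + 1)*(y + 4)*(y^2 - 2*y - 8) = (y - 1)*(y + 1)*(y + 2)*(y + 4)*(y - 4)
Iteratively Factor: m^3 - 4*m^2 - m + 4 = (m - 1)*(m^2 - 3*m - 4) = (m - 4)*(m - 1)*(m + 1)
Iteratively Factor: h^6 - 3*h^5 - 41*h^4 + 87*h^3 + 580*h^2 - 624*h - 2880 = (h - 4)*(h^5 + h^4 - 37*h^3 - 61*h^2 + 336*h + 720) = (h - 4)*(h + 3)*(h^4 - 2*h^3 - 31*h^2 + 32*h + 240) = (h - 4)^2*(h + 3)*(h^3 + 2*h^2 - 23*h - 60) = (h - 4)^2*(h + 3)*(h + 4)*(h^2 - 2*h - 15) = (h - 4)^2*(h + 3)^2*(h + 4)*(h - 5)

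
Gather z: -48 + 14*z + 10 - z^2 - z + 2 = -z^2 + 13*z - 36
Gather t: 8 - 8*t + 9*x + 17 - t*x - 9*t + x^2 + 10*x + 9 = t*(-x - 17) + x^2 + 19*x + 34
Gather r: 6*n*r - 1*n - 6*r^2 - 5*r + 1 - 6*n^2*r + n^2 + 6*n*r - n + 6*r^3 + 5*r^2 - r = n^2 - 2*n + 6*r^3 - r^2 + r*(-6*n^2 + 12*n - 6) + 1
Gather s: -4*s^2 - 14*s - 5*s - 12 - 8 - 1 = -4*s^2 - 19*s - 21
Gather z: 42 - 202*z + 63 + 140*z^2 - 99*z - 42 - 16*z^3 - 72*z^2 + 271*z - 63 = -16*z^3 + 68*z^2 - 30*z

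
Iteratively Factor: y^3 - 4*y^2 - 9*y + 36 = (y - 3)*(y^2 - y - 12) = (y - 4)*(y - 3)*(y + 3)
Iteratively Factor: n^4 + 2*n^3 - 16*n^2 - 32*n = (n + 2)*(n^3 - 16*n) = (n + 2)*(n + 4)*(n^2 - 4*n) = n*(n + 2)*(n + 4)*(n - 4)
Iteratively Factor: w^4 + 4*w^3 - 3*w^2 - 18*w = (w + 3)*(w^3 + w^2 - 6*w) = w*(w + 3)*(w^2 + w - 6) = w*(w + 3)^2*(w - 2)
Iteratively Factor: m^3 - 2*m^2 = (m)*(m^2 - 2*m) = m*(m - 2)*(m)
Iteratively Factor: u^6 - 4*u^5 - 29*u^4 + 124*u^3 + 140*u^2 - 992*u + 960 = (u - 5)*(u^5 + u^4 - 24*u^3 + 4*u^2 + 160*u - 192) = (u - 5)*(u - 3)*(u^4 + 4*u^3 - 12*u^2 - 32*u + 64) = (u - 5)*(u - 3)*(u + 4)*(u^3 - 12*u + 16) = (u - 5)*(u - 3)*(u - 2)*(u + 4)*(u^2 + 2*u - 8) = (u - 5)*(u - 3)*(u - 2)*(u + 4)^2*(u - 2)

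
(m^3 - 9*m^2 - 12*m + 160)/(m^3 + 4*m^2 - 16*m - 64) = (m^2 - 13*m + 40)/(m^2 - 16)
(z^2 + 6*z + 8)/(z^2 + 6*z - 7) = (z^2 + 6*z + 8)/(z^2 + 6*z - 7)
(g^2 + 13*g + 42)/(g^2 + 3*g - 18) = (g + 7)/(g - 3)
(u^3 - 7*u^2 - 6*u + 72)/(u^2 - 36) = (u^2 - u - 12)/(u + 6)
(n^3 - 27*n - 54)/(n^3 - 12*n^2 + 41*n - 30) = (n^2 + 6*n + 9)/(n^2 - 6*n + 5)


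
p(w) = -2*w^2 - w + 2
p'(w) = -4*w - 1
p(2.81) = -16.60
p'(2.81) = -12.24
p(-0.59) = 1.89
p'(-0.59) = 1.36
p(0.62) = 0.61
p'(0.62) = -3.48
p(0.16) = 1.79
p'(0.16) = -1.64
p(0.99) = -0.95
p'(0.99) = -4.96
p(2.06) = -8.55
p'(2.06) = -9.24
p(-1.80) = -2.68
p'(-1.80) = 6.20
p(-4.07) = -27.06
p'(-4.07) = 15.28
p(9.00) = -169.00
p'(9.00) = -37.00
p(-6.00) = -64.00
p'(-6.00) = 23.00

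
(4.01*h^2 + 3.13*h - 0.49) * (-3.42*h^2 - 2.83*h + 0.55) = -13.7142*h^4 - 22.0529*h^3 - 4.9766*h^2 + 3.1082*h - 0.2695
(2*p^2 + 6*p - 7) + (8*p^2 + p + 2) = 10*p^2 + 7*p - 5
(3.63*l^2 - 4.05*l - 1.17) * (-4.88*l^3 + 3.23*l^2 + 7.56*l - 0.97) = -17.7144*l^5 + 31.4889*l^4 + 20.0709*l^3 - 37.9182*l^2 - 4.9167*l + 1.1349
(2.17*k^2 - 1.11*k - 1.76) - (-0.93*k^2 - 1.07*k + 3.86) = 3.1*k^2 - 0.04*k - 5.62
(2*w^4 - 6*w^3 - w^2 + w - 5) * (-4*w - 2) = -8*w^5 + 20*w^4 + 16*w^3 - 2*w^2 + 18*w + 10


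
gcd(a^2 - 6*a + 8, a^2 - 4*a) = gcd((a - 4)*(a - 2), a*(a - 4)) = a - 4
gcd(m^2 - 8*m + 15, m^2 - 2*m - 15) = m - 5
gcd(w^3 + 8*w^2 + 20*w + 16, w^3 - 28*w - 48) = w^2 + 6*w + 8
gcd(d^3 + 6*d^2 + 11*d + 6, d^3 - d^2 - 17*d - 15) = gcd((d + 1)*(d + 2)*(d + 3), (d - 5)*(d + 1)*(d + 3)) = d^2 + 4*d + 3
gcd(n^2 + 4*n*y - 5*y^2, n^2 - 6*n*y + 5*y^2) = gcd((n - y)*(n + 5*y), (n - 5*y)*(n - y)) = -n + y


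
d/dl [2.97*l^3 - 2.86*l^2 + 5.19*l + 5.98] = 8.91*l^2 - 5.72*l + 5.19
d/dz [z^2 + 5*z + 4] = 2*z + 5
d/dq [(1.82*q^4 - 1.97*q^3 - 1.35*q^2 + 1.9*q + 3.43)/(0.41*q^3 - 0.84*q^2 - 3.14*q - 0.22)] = (0.7462*q^6 - 3.0576*q^5 - 14.9361*q^4 + 9.212*q^3 + 2.9163*q^2 + 6.3564*q + 10.3522)/(0.1681*q^6 - 0.6888*q^5 - 1.8692*q^4 + 5.0948*q^3 + 10.2292*q^2 + 1.3816*q + 0.0484)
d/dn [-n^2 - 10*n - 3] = -2*n - 10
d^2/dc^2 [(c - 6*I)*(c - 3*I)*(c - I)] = 6*c - 20*I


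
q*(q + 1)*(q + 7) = q^3 + 8*q^2 + 7*q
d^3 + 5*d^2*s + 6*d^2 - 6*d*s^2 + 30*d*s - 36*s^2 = (d + 6)*(d - s)*(d + 6*s)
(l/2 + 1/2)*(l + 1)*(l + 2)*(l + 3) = l^4/2 + 7*l^3/2 + 17*l^2/2 + 17*l/2 + 3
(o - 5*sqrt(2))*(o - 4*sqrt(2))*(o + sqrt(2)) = o^3 - 8*sqrt(2)*o^2 + 22*o + 40*sqrt(2)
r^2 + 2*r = r*(r + 2)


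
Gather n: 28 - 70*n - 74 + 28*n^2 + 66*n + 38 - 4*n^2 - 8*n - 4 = 24*n^2 - 12*n - 12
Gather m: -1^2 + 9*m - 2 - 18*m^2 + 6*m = -18*m^2 + 15*m - 3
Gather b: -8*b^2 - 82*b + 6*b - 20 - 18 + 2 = -8*b^2 - 76*b - 36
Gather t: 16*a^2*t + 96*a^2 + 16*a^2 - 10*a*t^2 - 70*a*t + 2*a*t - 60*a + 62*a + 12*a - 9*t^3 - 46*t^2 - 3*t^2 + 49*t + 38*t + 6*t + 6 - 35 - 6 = 112*a^2 + 14*a - 9*t^3 + t^2*(-10*a - 49) + t*(16*a^2 - 68*a + 93) - 35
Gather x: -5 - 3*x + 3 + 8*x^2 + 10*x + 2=8*x^2 + 7*x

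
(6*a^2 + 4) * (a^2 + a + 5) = 6*a^4 + 6*a^3 + 34*a^2 + 4*a + 20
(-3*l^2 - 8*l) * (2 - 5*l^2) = 15*l^4 + 40*l^3 - 6*l^2 - 16*l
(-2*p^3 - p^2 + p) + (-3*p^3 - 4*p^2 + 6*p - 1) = -5*p^3 - 5*p^2 + 7*p - 1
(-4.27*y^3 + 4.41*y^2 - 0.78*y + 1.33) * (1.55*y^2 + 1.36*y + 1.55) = -6.6185*y^5 + 1.0283*y^4 - 1.8299*y^3 + 7.8362*y^2 + 0.5998*y + 2.0615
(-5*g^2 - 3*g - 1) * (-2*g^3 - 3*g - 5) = 10*g^5 + 6*g^4 + 17*g^3 + 34*g^2 + 18*g + 5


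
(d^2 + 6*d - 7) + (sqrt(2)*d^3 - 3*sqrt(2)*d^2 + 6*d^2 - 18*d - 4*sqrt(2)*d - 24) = sqrt(2)*d^3 - 3*sqrt(2)*d^2 + 7*d^2 - 12*d - 4*sqrt(2)*d - 31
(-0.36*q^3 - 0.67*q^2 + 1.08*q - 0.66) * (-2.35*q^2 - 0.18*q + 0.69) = 0.846*q^5 + 1.6393*q^4 - 2.6658*q^3 + 0.8943*q^2 + 0.864*q - 0.4554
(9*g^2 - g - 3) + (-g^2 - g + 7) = 8*g^2 - 2*g + 4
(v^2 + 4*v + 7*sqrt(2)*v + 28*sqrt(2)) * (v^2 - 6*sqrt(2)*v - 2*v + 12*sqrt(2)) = v^4 + sqrt(2)*v^3 + 2*v^3 - 92*v^2 + 2*sqrt(2)*v^2 - 168*v - 8*sqrt(2)*v + 672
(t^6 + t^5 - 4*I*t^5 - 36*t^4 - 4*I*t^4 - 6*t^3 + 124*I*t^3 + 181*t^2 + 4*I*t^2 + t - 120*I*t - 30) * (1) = t^6 + t^5 - 4*I*t^5 - 36*t^4 - 4*I*t^4 - 6*t^3 + 124*I*t^3 + 181*t^2 + 4*I*t^2 + t - 120*I*t - 30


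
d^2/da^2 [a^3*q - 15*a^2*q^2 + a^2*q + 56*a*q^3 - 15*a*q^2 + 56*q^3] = 2*q*(3*a - 15*q + 1)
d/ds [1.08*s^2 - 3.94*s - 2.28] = 2.16*s - 3.94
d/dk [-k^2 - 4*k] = -2*k - 4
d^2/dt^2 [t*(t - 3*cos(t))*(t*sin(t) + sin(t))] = -t^3*sin(t) - t^2*sin(t) + 6*t^2*sin(2*t) + 6*t^2*cos(t) + 6*t*sin(t) + 6*t*sin(2*t) + 4*t*cos(t) - 12*t*cos(2*t) + 2*sin(t) - 3*sqrt(2)*sin(2*t + pi/4) - 3*cos(2*t)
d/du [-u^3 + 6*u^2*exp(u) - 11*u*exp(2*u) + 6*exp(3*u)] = 6*u^2*exp(u) - 3*u^2 - 22*u*exp(2*u) + 12*u*exp(u) + 18*exp(3*u) - 11*exp(2*u)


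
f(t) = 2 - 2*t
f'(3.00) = -2.00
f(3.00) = -4.00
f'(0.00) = -2.00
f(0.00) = 2.00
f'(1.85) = -2.00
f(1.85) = -1.70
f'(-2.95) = -2.00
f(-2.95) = 7.90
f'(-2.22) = -2.00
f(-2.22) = 6.44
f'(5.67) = -2.00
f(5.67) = -9.34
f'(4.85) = -2.00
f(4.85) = -7.70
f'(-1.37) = -2.00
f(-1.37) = 4.74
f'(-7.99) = -2.00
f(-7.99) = 17.98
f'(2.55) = -2.00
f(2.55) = -3.10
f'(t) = -2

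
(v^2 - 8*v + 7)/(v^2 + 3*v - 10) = (v^2 - 8*v + 7)/(v^2 + 3*v - 10)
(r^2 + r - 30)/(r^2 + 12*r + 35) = (r^2 + r - 30)/(r^2 + 12*r + 35)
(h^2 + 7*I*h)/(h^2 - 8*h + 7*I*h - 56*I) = h/(h - 8)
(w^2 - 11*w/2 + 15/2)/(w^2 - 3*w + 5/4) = 2*(w - 3)/(2*w - 1)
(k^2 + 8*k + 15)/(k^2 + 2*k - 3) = (k + 5)/(k - 1)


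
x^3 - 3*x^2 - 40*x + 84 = (x - 7)*(x - 2)*(x + 6)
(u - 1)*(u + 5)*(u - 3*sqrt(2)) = u^3 - 3*sqrt(2)*u^2 + 4*u^2 - 12*sqrt(2)*u - 5*u + 15*sqrt(2)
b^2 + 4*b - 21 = (b - 3)*(b + 7)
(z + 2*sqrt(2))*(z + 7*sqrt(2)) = z^2 + 9*sqrt(2)*z + 28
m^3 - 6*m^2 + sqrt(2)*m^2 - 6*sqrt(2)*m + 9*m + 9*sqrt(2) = (m - 3)^2*(m + sqrt(2))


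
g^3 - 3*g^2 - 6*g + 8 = (g - 4)*(g - 1)*(g + 2)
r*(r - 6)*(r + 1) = r^3 - 5*r^2 - 6*r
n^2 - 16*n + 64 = (n - 8)^2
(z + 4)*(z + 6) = z^2 + 10*z + 24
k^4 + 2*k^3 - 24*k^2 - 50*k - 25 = (k - 5)*(k + 1)^2*(k + 5)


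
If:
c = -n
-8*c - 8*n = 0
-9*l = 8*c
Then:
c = -n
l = 8*n/9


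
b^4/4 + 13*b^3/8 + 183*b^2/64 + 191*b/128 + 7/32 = (b/4 + 1)*(b + 1/4)*(b + 1/2)*(b + 7/4)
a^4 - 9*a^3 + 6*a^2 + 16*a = a*(a - 8)*(a - 2)*(a + 1)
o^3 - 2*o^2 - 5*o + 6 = (o - 3)*(o - 1)*(o + 2)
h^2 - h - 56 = (h - 8)*(h + 7)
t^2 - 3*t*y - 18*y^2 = (t - 6*y)*(t + 3*y)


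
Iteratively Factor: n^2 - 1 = (n - 1)*(n + 1)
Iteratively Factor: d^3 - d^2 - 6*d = (d)*(d^2 - d - 6) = d*(d - 3)*(d + 2)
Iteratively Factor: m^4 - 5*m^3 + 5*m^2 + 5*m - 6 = (m - 2)*(m^3 - 3*m^2 - m + 3) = (m - 3)*(m - 2)*(m^2 - 1) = (m - 3)*(m - 2)*(m - 1)*(m + 1)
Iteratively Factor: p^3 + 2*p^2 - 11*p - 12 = (p + 1)*(p^2 + p - 12) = (p + 1)*(p + 4)*(p - 3)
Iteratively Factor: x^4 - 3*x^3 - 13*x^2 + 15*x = (x - 1)*(x^3 - 2*x^2 - 15*x) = (x - 1)*(x + 3)*(x^2 - 5*x) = x*(x - 1)*(x + 3)*(x - 5)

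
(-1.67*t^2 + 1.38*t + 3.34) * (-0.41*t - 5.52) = 0.6847*t^3 + 8.6526*t^2 - 8.987*t - 18.4368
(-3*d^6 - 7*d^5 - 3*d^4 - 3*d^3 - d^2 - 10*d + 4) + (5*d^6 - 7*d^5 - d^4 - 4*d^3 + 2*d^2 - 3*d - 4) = 2*d^6 - 14*d^5 - 4*d^4 - 7*d^3 + d^2 - 13*d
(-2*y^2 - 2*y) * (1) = -2*y^2 - 2*y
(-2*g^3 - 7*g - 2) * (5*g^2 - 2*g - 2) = -10*g^5 + 4*g^4 - 31*g^3 + 4*g^2 + 18*g + 4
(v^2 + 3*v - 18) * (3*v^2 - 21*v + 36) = 3*v^4 - 12*v^3 - 81*v^2 + 486*v - 648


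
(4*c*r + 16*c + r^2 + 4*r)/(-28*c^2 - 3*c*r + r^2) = (r + 4)/(-7*c + r)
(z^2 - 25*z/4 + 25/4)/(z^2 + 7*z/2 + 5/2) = (4*z^2 - 25*z + 25)/(2*(2*z^2 + 7*z + 5))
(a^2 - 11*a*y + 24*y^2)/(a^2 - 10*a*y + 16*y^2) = (-a + 3*y)/(-a + 2*y)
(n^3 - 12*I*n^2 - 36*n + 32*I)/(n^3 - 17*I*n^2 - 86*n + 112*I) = (n - 2*I)/(n - 7*I)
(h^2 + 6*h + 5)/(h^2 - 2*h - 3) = (h + 5)/(h - 3)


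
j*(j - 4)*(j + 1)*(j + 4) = j^4 + j^3 - 16*j^2 - 16*j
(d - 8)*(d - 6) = d^2 - 14*d + 48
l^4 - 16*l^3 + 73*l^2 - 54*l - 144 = (l - 8)*(l - 6)*(l - 3)*(l + 1)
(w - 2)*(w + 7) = w^2 + 5*w - 14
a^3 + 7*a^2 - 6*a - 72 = (a - 3)*(a + 4)*(a + 6)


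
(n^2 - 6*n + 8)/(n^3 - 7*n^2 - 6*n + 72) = (n - 2)/(n^2 - 3*n - 18)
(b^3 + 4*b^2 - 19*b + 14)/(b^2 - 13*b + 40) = (b^3 + 4*b^2 - 19*b + 14)/(b^2 - 13*b + 40)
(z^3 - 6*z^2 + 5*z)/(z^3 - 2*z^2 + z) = (z - 5)/(z - 1)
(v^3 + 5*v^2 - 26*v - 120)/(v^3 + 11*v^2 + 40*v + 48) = (v^2 + v - 30)/(v^2 + 7*v + 12)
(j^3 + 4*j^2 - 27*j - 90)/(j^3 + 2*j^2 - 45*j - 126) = (j - 5)/(j - 7)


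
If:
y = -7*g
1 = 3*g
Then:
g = 1/3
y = -7/3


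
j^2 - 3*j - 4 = (j - 4)*(j + 1)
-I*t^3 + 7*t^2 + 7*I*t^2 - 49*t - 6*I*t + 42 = (t - 6)*(t + 7*I)*(-I*t + I)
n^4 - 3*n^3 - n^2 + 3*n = n*(n - 3)*(n - 1)*(n + 1)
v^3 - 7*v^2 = v^2*(v - 7)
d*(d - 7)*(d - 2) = d^3 - 9*d^2 + 14*d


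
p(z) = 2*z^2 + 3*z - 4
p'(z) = 4*z + 3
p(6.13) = 89.54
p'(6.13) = 27.52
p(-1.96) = -2.20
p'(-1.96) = -4.84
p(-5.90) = 47.92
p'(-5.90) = -20.60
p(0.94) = 0.59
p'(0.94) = 6.76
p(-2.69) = 2.40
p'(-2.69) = -7.76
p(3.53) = 31.51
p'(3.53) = 17.12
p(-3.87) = 14.34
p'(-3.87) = -12.48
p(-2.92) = 4.29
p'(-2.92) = -8.68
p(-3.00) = 5.00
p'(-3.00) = -9.00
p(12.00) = 320.00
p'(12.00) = 51.00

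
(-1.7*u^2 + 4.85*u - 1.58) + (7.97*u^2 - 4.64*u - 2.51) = 6.27*u^2 + 0.21*u - 4.09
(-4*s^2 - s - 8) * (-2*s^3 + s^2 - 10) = 8*s^5 - 2*s^4 + 15*s^3 + 32*s^2 + 10*s + 80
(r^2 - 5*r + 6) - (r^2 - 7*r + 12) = 2*r - 6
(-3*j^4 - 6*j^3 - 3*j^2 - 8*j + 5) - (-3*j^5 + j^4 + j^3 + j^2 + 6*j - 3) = 3*j^5 - 4*j^4 - 7*j^3 - 4*j^2 - 14*j + 8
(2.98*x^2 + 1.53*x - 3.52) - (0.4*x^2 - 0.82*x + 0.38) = 2.58*x^2 + 2.35*x - 3.9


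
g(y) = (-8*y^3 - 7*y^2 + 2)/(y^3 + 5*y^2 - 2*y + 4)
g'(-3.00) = -5.23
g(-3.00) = 5.54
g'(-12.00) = -0.78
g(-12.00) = -13.08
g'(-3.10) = -5.69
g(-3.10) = 6.08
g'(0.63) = -3.07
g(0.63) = -0.56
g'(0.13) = -0.50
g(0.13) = 0.49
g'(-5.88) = -225.71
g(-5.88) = -94.53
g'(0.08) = -0.18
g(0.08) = 0.50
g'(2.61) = -0.69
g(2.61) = -3.71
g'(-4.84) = -77.13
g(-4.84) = 42.75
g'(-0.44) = 0.50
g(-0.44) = 0.23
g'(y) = (-24*y^2 - 14*y)/(y^3 + 5*y^2 - 2*y + 4) + (-3*y^2 - 10*y + 2)*(-8*y^3 - 7*y^2 + 2)/(y^3 + 5*y^2 - 2*y + 4)^2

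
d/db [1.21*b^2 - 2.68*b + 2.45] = 2.42*b - 2.68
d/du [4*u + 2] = 4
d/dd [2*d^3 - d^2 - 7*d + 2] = 6*d^2 - 2*d - 7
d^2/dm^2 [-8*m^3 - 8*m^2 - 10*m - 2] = -48*m - 16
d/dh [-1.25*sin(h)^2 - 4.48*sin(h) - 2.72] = -(2.5*sin(h) + 4.48)*cos(h)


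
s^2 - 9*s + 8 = (s - 8)*(s - 1)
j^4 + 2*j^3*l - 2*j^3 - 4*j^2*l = j^2*(j - 2)*(j + 2*l)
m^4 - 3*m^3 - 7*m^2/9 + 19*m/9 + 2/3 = (m - 3)*(m - 1)*(m + 1/3)*(m + 2/3)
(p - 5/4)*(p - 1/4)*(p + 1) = p^3 - p^2/2 - 19*p/16 + 5/16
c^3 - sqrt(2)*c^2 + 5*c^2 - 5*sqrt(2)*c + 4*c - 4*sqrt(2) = (c + 1)*(c + 4)*(c - sqrt(2))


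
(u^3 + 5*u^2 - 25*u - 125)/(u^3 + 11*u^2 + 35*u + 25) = (u - 5)/(u + 1)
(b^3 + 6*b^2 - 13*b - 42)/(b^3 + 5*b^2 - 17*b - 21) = (b + 2)/(b + 1)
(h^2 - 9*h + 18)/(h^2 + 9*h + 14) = (h^2 - 9*h + 18)/(h^2 + 9*h + 14)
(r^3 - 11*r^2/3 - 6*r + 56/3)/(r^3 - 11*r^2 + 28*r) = (3*r^2 + r - 14)/(3*r*(r - 7))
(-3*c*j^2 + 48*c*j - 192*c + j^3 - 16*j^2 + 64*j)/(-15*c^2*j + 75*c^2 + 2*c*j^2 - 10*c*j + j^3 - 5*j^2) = (j^2 - 16*j + 64)/(5*c*j - 25*c + j^2 - 5*j)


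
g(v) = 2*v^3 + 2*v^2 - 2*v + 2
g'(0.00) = -2.00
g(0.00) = 2.00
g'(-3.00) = 40.00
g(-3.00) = -28.00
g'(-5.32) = 146.53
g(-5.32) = -231.89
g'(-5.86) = 180.60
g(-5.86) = -320.06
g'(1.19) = 11.26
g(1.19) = 5.82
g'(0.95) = 7.22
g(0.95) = 3.62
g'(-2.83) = 34.73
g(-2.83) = -21.65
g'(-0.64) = -2.10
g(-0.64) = 3.57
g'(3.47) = 84.13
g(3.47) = 102.71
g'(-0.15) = -2.46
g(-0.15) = 2.34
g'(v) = 6*v^2 + 4*v - 2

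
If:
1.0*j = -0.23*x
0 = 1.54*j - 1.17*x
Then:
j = 0.00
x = 0.00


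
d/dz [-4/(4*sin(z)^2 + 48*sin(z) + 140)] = 2*(sin(z) + 6)*cos(z)/(sin(z)^2 + 12*sin(z) + 35)^2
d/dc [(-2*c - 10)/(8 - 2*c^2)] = (c^2 - 2*c*(c + 5) - 4)/(c^2 - 4)^2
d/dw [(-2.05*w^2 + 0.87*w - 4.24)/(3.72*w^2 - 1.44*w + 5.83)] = (-0.2844*w^2 + 7.6426*w - 1.0335)/(13.8384*w^4 - 10.7136*w^3 + 45.4488*w^2 - 16.7904*w + 33.9889)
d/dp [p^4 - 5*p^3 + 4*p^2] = p*(4*p^2 - 15*p + 8)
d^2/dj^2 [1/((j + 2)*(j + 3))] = 2*((j + 2)^2 + (j + 2)*(j + 3) + (j + 3)^2)/((j + 2)^3*(j + 3)^3)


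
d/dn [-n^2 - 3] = -2*n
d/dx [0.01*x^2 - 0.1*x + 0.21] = 0.02*x - 0.1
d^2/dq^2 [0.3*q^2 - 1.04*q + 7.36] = 0.600000000000000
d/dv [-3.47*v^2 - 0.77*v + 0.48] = -6.94*v - 0.77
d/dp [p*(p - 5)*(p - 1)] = 3*p^2 - 12*p + 5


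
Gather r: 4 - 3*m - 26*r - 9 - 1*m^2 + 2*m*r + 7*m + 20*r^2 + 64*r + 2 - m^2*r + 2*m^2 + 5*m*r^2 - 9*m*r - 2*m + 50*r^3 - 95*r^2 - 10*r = m^2 + 2*m + 50*r^3 + r^2*(5*m - 75) + r*(-m^2 - 7*m + 28) - 3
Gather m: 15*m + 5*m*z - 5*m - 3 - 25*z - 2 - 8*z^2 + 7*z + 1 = m*(5*z + 10) - 8*z^2 - 18*z - 4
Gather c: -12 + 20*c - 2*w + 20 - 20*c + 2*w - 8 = 0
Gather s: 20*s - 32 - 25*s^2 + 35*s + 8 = -25*s^2 + 55*s - 24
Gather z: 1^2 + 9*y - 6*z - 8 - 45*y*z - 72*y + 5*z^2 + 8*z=-63*y + 5*z^2 + z*(2 - 45*y) - 7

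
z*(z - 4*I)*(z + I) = z^3 - 3*I*z^2 + 4*z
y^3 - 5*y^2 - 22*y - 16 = (y - 8)*(y + 1)*(y + 2)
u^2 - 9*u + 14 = (u - 7)*(u - 2)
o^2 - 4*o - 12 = (o - 6)*(o + 2)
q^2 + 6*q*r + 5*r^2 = (q + r)*(q + 5*r)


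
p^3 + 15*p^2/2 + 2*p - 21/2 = (p - 1)*(p + 3/2)*(p + 7)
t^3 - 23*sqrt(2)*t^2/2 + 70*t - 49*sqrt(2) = (t - 7*sqrt(2))*(t - 7*sqrt(2)/2)*(t - sqrt(2))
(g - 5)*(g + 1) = g^2 - 4*g - 5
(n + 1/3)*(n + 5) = n^2 + 16*n/3 + 5/3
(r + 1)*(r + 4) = r^2 + 5*r + 4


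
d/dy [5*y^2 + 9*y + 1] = 10*y + 9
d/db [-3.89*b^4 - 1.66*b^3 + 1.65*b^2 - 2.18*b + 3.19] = -15.56*b^3 - 4.98*b^2 + 3.3*b - 2.18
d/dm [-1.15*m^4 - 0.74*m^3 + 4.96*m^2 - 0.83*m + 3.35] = -4.6*m^3 - 2.22*m^2 + 9.92*m - 0.83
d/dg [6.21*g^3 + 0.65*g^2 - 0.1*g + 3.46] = 18.63*g^2 + 1.3*g - 0.1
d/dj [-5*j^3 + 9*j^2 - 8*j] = -15*j^2 + 18*j - 8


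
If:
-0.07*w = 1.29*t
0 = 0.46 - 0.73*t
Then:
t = 0.63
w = -11.61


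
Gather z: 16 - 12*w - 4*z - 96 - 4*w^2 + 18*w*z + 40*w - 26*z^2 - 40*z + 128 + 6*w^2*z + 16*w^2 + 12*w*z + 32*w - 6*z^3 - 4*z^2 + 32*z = 12*w^2 + 60*w - 6*z^3 - 30*z^2 + z*(6*w^2 + 30*w - 12) + 48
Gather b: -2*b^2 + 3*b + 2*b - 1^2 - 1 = -2*b^2 + 5*b - 2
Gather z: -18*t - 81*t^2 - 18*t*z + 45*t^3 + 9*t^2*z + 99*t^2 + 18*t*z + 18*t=45*t^3 + 9*t^2*z + 18*t^2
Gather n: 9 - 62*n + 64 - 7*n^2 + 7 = -7*n^2 - 62*n + 80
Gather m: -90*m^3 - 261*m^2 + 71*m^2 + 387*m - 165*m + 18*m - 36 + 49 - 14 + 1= -90*m^3 - 190*m^2 + 240*m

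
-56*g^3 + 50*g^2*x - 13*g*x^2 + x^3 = (-7*g + x)*(-4*g + x)*(-2*g + x)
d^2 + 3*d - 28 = (d - 4)*(d + 7)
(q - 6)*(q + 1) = q^2 - 5*q - 6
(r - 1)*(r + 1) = r^2 - 1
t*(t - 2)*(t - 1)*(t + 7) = t^4 + 4*t^3 - 19*t^2 + 14*t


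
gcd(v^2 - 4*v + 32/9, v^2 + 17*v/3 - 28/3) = v - 4/3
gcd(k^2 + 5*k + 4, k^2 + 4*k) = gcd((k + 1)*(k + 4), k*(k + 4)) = k + 4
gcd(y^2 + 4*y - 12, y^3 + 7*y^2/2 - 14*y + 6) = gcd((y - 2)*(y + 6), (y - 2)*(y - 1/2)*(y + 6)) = y^2 + 4*y - 12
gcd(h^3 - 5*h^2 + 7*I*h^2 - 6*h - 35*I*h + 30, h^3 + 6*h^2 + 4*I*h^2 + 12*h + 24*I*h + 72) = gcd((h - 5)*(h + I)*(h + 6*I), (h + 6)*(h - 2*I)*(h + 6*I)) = h + 6*I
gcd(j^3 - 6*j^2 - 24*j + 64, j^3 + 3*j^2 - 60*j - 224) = j^2 - 4*j - 32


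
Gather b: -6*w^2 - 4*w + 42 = -6*w^2 - 4*w + 42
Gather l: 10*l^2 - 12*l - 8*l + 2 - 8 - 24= 10*l^2 - 20*l - 30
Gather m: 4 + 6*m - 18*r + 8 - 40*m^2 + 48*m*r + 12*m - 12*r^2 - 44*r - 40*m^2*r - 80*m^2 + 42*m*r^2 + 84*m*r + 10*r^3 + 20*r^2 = m^2*(-40*r - 120) + m*(42*r^2 + 132*r + 18) + 10*r^3 + 8*r^2 - 62*r + 12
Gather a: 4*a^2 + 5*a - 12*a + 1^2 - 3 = 4*a^2 - 7*a - 2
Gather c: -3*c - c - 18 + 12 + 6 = -4*c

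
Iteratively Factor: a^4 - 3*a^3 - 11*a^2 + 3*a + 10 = (a - 5)*(a^3 + 2*a^2 - a - 2) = (a - 5)*(a + 1)*(a^2 + a - 2) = (a - 5)*(a - 1)*(a + 1)*(a + 2)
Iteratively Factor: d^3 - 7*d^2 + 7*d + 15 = (d - 5)*(d^2 - 2*d - 3) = (d - 5)*(d + 1)*(d - 3)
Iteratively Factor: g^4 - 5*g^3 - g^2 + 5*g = (g - 1)*(g^3 - 4*g^2 - 5*g) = g*(g - 1)*(g^2 - 4*g - 5) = g*(g - 5)*(g - 1)*(g + 1)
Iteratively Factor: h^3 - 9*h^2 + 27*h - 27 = (h - 3)*(h^2 - 6*h + 9) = (h - 3)^2*(h - 3)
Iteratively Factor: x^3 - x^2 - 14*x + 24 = (x + 4)*(x^2 - 5*x + 6) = (x - 3)*(x + 4)*(x - 2)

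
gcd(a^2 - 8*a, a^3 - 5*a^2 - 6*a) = a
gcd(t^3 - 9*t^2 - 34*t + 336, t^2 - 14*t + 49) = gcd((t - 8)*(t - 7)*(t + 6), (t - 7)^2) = t - 7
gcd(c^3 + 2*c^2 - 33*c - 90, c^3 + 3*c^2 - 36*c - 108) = c^2 - 3*c - 18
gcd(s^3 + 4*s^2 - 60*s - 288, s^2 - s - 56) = s - 8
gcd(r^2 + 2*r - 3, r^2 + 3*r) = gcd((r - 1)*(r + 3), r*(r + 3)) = r + 3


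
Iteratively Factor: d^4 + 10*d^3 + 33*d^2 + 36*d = (d + 3)*(d^3 + 7*d^2 + 12*d) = (d + 3)*(d + 4)*(d^2 + 3*d) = (d + 3)^2*(d + 4)*(d)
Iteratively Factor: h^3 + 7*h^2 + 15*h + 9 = (h + 3)*(h^2 + 4*h + 3) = (h + 1)*(h + 3)*(h + 3)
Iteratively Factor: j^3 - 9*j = (j - 3)*(j^2 + 3*j) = j*(j - 3)*(j + 3)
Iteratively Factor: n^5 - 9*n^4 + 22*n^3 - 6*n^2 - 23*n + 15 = (n - 5)*(n^4 - 4*n^3 + 2*n^2 + 4*n - 3) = (n - 5)*(n - 3)*(n^3 - n^2 - n + 1) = (n - 5)*(n - 3)*(n - 1)*(n^2 - 1) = (n - 5)*(n - 3)*(n - 1)*(n + 1)*(n - 1)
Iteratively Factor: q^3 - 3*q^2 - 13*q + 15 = (q - 1)*(q^2 - 2*q - 15) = (q - 5)*(q - 1)*(q + 3)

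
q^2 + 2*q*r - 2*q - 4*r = (q - 2)*(q + 2*r)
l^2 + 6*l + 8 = (l + 2)*(l + 4)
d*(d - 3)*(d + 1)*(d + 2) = d^4 - 7*d^2 - 6*d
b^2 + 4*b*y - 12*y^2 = (b - 2*y)*(b + 6*y)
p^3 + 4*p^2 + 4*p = p*(p + 2)^2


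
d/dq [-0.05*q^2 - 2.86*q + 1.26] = -0.1*q - 2.86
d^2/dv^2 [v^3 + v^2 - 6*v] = 6*v + 2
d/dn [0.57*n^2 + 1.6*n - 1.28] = 1.14*n + 1.6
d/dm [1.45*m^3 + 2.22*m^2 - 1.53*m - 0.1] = 4.35*m^2 + 4.44*m - 1.53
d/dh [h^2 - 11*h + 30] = 2*h - 11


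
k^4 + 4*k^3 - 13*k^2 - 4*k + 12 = (k - 2)*(k - 1)*(k + 1)*(k + 6)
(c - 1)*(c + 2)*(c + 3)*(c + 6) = c^4 + 10*c^3 + 25*c^2 - 36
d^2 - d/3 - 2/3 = (d - 1)*(d + 2/3)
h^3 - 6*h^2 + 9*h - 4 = (h - 4)*(h - 1)^2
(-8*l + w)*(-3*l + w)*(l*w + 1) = 24*l^3*w - 11*l^2*w^2 + 24*l^2 + l*w^3 - 11*l*w + w^2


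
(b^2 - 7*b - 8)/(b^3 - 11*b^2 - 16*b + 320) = (b + 1)/(b^2 - 3*b - 40)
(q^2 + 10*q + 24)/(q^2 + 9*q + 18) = (q + 4)/(q + 3)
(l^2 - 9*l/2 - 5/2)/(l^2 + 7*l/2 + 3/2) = (l - 5)/(l + 3)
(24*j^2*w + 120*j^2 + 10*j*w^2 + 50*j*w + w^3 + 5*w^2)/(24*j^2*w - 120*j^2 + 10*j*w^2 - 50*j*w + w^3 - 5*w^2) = (w + 5)/(w - 5)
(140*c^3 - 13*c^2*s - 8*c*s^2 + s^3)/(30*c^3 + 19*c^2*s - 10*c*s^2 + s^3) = (-28*c^2 - 3*c*s + s^2)/(-6*c^2 - 5*c*s + s^2)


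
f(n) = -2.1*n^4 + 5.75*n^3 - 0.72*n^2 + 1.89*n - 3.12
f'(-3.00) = 388.26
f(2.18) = 9.72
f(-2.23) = -126.61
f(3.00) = -18.78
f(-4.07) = -986.63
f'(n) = -8.4*n^3 + 17.25*n^2 - 1.44*n + 1.89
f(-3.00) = -340.62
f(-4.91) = -1930.91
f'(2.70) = -41.58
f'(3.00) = -73.98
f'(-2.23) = 184.04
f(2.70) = -1.69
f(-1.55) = -41.31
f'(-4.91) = 1419.14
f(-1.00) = -13.58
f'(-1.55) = 76.85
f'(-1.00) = 28.98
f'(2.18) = -6.30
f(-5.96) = -3907.03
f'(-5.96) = 2401.57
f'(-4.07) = 859.82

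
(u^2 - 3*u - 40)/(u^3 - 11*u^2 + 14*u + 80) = (u + 5)/(u^2 - 3*u - 10)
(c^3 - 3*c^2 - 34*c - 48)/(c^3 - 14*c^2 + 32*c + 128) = (c + 3)/(c - 8)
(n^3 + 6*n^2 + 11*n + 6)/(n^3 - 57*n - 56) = (n^2 + 5*n + 6)/(n^2 - n - 56)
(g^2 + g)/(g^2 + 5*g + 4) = g/(g + 4)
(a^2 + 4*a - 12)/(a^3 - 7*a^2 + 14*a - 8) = (a + 6)/(a^2 - 5*a + 4)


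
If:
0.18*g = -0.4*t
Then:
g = -2.22222222222222*t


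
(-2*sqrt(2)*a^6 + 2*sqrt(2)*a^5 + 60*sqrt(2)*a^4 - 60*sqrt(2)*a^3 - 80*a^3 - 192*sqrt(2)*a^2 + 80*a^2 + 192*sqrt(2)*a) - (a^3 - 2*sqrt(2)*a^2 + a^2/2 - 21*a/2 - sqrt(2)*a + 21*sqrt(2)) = -2*sqrt(2)*a^6 + 2*sqrt(2)*a^5 + 60*sqrt(2)*a^4 - 60*sqrt(2)*a^3 - 81*a^3 - 190*sqrt(2)*a^2 + 159*a^2/2 + 21*a/2 + 193*sqrt(2)*a - 21*sqrt(2)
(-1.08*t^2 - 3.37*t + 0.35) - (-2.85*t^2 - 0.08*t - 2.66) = 1.77*t^2 - 3.29*t + 3.01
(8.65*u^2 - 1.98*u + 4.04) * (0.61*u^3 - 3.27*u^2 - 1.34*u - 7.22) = 5.2765*u^5 - 29.4933*u^4 - 2.652*u^3 - 73.0106*u^2 + 8.882*u - 29.1688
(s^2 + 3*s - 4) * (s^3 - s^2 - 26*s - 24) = s^5 + 2*s^4 - 33*s^3 - 98*s^2 + 32*s + 96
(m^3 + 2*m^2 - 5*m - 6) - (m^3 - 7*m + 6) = 2*m^2 + 2*m - 12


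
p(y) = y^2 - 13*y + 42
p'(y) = 2*y - 13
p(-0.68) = 51.30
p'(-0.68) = -14.36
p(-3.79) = 105.63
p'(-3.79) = -20.58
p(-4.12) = 112.53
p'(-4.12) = -21.24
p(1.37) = 26.07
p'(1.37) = -10.26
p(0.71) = 33.27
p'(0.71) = -11.58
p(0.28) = 38.44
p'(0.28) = -12.44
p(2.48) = 15.91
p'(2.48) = -8.04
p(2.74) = 13.89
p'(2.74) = -7.52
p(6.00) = 0.00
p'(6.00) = -1.00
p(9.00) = 6.00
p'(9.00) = 5.00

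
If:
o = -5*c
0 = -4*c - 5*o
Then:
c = 0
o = 0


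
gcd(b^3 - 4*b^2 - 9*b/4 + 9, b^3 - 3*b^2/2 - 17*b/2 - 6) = b^2 - 5*b/2 - 6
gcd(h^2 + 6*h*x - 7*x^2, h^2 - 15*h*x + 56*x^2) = 1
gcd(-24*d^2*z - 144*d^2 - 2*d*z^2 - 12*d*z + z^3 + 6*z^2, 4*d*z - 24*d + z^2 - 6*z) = 4*d + z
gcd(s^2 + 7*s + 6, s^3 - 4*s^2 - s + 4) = s + 1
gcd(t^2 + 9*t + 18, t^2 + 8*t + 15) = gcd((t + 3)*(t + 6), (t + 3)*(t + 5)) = t + 3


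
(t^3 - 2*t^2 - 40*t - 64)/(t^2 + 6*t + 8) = t - 8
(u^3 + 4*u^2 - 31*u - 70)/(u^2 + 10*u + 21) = (u^2 - 3*u - 10)/(u + 3)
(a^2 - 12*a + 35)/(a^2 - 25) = (a - 7)/(a + 5)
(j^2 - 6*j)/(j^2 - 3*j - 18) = j/(j + 3)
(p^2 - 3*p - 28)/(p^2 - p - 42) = (p + 4)/(p + 6)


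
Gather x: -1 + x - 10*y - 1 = x - 10*y - 2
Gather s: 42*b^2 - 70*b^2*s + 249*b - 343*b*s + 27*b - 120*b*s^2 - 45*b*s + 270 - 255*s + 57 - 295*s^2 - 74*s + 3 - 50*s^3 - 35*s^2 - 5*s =42*b^2 + 276*b - 50*s^3 + s^2*(-120*b - 330) + s*(-70*b^2 - 388*b - 334) + 330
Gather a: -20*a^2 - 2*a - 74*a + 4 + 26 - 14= -20*a^2 - 76*a + 16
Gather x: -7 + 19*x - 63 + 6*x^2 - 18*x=6*x^2 + x - 70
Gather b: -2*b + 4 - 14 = -2*b - 10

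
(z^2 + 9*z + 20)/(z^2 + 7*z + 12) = (z + 5)/(z + 3)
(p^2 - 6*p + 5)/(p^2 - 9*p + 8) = (p - 5)/(p - 8)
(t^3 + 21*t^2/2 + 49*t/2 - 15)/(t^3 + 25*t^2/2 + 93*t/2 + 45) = (2*t - 1)/(2*t + 3)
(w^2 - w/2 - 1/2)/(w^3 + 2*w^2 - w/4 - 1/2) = 2*(w - 1)/(2*w^2 + 3*w - 2)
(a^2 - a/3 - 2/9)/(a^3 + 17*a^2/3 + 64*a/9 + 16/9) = (3*a - 2)/(3*a^2 + 16*a + 16)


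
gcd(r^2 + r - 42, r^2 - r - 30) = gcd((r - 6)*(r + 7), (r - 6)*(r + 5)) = r - 6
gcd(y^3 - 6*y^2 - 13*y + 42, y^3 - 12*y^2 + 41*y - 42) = y^2 - 9*y + 14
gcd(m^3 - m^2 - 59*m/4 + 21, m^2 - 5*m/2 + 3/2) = m - 3/2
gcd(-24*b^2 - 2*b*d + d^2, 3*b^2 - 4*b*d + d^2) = 1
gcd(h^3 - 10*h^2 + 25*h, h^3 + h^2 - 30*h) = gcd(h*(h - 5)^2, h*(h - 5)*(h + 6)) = h^2 - 5*h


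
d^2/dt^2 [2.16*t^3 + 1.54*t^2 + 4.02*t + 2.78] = 12.96*t + 3.08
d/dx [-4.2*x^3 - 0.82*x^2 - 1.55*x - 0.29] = -12.6*x^2 - 1.64*x - 1.55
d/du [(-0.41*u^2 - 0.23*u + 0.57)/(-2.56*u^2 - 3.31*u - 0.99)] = (0.7683*u^2 + 3.7302*u + 2.1144)/(6.5536*u^4 + 16.9472*u^3 + 16.0249*u^2 + 6.5538*u + 0.9801)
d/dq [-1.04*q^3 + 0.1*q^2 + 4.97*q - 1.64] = -3.12*q^2 + 0.2*q + 4.97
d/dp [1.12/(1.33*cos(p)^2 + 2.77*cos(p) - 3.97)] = (2.9792*cos(p) + 3.1024)*sin(p)/(1.33*cos(p)^2 + 2.77*cos(p) - 3.97)^2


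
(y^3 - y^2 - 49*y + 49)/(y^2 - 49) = y - 1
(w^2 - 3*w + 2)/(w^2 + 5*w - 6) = (w - 2)/(w + 6)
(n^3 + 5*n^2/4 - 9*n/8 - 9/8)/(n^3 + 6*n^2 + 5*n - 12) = (8*n^2 + 18*n + 9)/(8*(n^2 + 7*n + 12))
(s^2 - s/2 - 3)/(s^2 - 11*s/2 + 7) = (2*s + 3)/(2*s - 7)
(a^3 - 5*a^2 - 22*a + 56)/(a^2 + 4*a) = a - 9 + 14/a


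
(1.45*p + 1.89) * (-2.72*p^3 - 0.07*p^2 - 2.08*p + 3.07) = -3.944*p^4 - 5.2423*p^3 - 3.1483*p^2 + 0.520299999999999*p + 5.8023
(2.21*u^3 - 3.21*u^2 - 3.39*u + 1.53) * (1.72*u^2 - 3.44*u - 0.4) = 3.8012*u^5 - 13.1236*u^4 + 4.3276*u^3 + 15.5772*u^2 - 3.9072*u - 0.612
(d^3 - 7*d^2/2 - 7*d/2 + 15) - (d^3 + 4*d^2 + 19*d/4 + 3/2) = -15*d^2/2 - 33*d/4 + 27/2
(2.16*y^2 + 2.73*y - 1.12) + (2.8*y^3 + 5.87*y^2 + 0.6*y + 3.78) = 2.8*y^3 + 8.03*y^2 + 3.33*y + 2.66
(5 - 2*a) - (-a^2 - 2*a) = a^2 + 5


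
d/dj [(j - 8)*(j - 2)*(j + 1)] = 3*j^2 - 18*j + 6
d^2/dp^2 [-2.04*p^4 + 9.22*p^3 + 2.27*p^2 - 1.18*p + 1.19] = -24.48*p^2 + 55.32*p + 4.54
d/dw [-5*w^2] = -10*w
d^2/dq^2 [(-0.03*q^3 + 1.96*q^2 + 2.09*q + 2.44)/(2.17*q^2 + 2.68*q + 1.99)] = (-3.285796*q^3 + 17.195112*q^2 + 30.276084*q + 7.20762400000001)/(10.218313*q^6 + 37.859556*q^5 + 74.869557*q^4 + 88.687096*q^3 + 68.659179*q^2 + 31.839204*q + 7.880599)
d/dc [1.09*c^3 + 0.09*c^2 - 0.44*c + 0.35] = 3.27*c^2 + 0.18*c - 0.44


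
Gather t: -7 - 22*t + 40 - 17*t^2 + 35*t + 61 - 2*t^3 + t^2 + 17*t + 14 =-2*t^3 - 16*t^2 + 30*t + 108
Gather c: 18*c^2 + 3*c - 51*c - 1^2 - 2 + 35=18*c^2 - 48*c + 32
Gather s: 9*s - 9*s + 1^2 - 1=0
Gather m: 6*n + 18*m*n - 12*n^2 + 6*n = 18*m*n - 12*n^2 + 12*n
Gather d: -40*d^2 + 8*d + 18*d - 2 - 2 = -40*d^2 + 26*d - 4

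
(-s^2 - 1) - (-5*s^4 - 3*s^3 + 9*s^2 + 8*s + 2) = 5*s^4 + 3*s^3 - 10*s^2 - 8*s - 3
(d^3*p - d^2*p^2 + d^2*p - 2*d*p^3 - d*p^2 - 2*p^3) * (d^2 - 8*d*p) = d^5*p - 9*d^4*p^2 + d^4*p + 6*d^3*p^3 - 9*d^3*p^2 + 16*d^2*p^4 + 6*d^2*p^3 + 16*d*p^4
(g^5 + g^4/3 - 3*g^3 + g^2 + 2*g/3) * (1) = g^5 + g^4/3 - 3*g^3 + g^2 + 2*g/3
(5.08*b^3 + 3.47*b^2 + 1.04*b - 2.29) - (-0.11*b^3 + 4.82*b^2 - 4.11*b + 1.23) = 5.19*b^3 - 1.35*b^2 + 5.15*b - 3.52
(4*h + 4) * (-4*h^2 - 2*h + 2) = -16*h^3 - 24*h^2 + 8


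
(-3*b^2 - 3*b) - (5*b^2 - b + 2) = -8*b^2 - 2*b - 2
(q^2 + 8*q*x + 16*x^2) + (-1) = q^2 + 8*q*x + 16*x^2 - 1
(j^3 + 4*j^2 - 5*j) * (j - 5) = j^4 - j^3 - 25*j^2 + 25*j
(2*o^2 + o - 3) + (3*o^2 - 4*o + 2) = 5*o^2 - 3*o - 1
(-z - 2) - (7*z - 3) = 1 - 8*z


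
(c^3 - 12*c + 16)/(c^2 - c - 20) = (c^2 - 4*c + 4)/(c - 5)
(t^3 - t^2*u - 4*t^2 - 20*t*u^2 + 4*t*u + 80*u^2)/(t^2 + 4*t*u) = t - 5*u - 4 + 20*u/t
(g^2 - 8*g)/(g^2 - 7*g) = (g - 8)/(g - 7)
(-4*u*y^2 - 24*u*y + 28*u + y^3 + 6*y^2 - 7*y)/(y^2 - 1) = (-4*u*y - 28*u + y^2 + 7*y)/(y + 1)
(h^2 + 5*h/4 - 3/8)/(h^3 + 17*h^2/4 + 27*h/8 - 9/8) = 1/(h + 3)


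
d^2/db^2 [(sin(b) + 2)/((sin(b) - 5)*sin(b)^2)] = (-4*sin(b) - 3 + 91/sin(b) - 206/sin(b)^2 - 110/sin(b)^3 + 300/sin(b)^4)/(sin(b) - 5)^3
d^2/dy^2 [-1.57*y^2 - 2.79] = -3.14000000000000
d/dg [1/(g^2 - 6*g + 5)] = 2*(3 - g)/(g^2 - 6*g + 5)^2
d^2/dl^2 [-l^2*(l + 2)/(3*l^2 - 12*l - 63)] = 6*(-5*l^3 - 42*l^2 - 147*l - 98)/(l^6 - 12*l^5 - 15*l^4 + 440*l^3 + 315*l^2 - 5292*l - 9261)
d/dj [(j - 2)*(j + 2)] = 2*j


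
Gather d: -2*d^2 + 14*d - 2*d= -2*d^2 + 12*d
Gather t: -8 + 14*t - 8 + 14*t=28*t - 16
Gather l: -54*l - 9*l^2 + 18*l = -9*l^2 - 36*l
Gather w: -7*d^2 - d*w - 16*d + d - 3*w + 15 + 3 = -7*d^2 - 15*d + w*(-d - 3) + 18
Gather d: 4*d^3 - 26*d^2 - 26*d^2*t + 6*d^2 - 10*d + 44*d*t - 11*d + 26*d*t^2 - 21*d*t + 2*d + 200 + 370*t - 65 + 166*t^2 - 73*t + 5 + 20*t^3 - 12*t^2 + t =4*d^3 + d^2*(-26*t - 20) + d*(26*t^2 + 23*t - 19) + 20*t^3 + 154*t^2 + 298*t + 140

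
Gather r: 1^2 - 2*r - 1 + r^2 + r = r^2 - r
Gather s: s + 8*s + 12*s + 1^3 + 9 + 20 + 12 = 21*s + 42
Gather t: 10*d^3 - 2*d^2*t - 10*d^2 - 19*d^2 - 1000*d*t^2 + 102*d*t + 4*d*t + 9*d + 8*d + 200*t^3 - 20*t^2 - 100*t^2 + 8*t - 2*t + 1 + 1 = 10*d^3 - 29*d^2 + 17*d + 200*t^3 + t^2*(-1000*d - 120) + t*(-2*d^2 + 106*d + 6) + 2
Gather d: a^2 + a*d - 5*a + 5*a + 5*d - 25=a^2 + d*(a + 5) - 25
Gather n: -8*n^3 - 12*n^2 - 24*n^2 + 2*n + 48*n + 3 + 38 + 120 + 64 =-8*n^3 - 36*n^2 + 50*n + 225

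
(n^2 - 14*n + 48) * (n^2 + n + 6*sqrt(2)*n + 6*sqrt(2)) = n^4 - 13*n^3 + 6*sqrt(2)*n^3 - 78*sqrt(2)*n^2 + 34*n^2 + 48*n + 204*sqrt(2)*n + 288*sqrt(2)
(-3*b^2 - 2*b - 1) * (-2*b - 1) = 6*b^3 + 7*b^2 + 4*b + 1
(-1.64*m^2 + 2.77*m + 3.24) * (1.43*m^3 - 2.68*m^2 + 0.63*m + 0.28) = -2.3452*m^5 + 8.3563*m^4 - 3.8236*m^3 - 7.3973*m^2 + 2.8168*m + 0.9072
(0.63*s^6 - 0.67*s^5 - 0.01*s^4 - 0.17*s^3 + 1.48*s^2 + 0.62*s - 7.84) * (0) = 0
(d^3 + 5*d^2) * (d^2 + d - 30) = d^5 + 6*d^4 - 25*d^3 - 150*d^2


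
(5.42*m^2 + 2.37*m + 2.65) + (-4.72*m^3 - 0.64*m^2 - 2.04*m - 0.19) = -4.72*m^3 + 4.78*m^2 + 0.33*m + 2.46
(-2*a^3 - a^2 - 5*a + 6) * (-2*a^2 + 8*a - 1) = 4*a^5 - 14*a^4 + 4*a^3 - 51*a^2 + 53*a - 6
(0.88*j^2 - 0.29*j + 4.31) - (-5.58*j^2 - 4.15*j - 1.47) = 6.46*j^2 + 3.86*j + 5.78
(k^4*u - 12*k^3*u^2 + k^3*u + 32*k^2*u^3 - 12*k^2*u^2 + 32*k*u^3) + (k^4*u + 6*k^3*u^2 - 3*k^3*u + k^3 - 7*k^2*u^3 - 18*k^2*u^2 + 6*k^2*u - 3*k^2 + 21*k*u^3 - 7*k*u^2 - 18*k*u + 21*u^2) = 2*k^4*u - 6*k^3*u^2 - 2*k^3*u + k^3 + 25*k^2*u^3 - 30*k^2*u^2 + 6*k^2*u - 3*k^2 + 53*k*u^3 - 7*k*u^2 - 18*k*u + 21*u^2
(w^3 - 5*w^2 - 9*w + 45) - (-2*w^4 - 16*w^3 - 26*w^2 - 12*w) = 2*w^4 + 17*w^3 + 21*w^2 + 3*w + 45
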